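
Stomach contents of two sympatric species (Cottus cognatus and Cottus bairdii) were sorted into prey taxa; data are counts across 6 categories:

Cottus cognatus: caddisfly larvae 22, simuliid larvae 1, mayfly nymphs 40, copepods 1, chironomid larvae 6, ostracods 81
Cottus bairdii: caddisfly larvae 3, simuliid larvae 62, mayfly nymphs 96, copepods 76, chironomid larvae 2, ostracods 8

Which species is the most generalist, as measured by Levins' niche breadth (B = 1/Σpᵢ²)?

Proportions for Cottus cognatus (n=151): 22/151=0.1457, 1/151=0.0066, 40/151=0.2649, 1/151=0.0066, 6/151=0.0397, 81/151=0.5364
Proportions for Cottus bairdii (n=247): 3/247=0.0121, 62/247=0.2510, 96/247=0.3887, 76/247=0.3077, 2/247=0.0081, 8/247=0.0324
Σp_cognᵢ² = 0.1457² + 0.0066² + 0.2649² + 0.0066² + 0.0397² + 0.5364² = 0.021228 + 0.000044 + 0.070172 + 0.000044 + 0.001576 + 0.287725 = 0.380789
B_cogn = 1 / 0.380789 = 2.6261
Σp_bairᵢ² = 0.0121² + 0.2510² + 0.3887² + 0.3077² + 0.0081² + 0.0324² = 0.000146 + 0.063001 + 0.151088 + 0.094679 + 0.000066 + 0.001050 = 0.310030
B_bair = 1 / 0.310030 = 3.2255
Highest B → broadest niche (most generalist): Cottus bairdii (B = 3.23).

Cottus bairdii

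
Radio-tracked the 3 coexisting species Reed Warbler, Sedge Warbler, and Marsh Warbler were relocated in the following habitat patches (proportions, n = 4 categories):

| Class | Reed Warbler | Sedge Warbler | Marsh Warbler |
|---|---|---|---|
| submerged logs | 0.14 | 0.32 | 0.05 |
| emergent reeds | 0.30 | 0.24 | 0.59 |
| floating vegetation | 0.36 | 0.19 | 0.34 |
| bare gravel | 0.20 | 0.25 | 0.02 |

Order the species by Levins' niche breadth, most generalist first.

Σp_Reedᵢ² = 0.14² + 0.30² + 0.36² + 0.20² = 0.0196 + 0.0900 + 0.1296 + 0.0400 = 0.2792
B_Reed = 1 / 0.2792 = 3.5817
Σp_Sedgᵢ² = 0.32² + 0.24² + 0.19² + 0.25² = 0.1024 + 0.0576 + 0.0361 + 0.0625 = 0.2586
B_Sedg = 1 / 0.2586 = 3.8670
Σp_Marsᵢ² = 0.05² + 0.59² + 0.34² + 0.02² = 0.0025 + 0.3481 + 0.1156 + 0.0004 = 0.4666
B_Mars = 1 / 0.4666 = 2.1432
Ranking by B (broadest → narrowest): Sedge Warbler (3.87) > Reed Warbler (3.58) > Marsh Warbler (2.14)

Sedge Warbler > Reed Warbler > Marsh Warbler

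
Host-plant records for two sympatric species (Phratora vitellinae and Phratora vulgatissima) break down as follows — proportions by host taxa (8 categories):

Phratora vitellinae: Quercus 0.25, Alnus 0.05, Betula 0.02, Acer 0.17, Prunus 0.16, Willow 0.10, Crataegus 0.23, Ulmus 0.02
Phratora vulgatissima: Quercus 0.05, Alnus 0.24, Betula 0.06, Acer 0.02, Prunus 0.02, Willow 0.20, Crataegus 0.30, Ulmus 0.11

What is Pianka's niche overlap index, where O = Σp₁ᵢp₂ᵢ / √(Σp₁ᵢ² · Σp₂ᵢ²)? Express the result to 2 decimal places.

0.63

Σ p₁ᵢp₂ᵢ = 0.0125 + 0.0120 + 0.0012 + 0.0034 + 0.0032 + 0.0200 + 0.0690 + 0.0022 = 0.1235
Σp_1ᵢ² = 0.25² + 0.05² + 0.02² + 0.17² + 0.16² + 0.10² + 0.23² + 0.02² = 0.0625 + 0.0025 + 0.0004 + 0.0289 + 0.0256 + 0.0100 + 0.0529 + 0.0004 = 0.1832
Σp_2ᵢ² = 0.05² + 0.24² + 0.06² + 0.02² + 0.02² + 0.20² + 0.30² + 0.11² = 0.0025 + 0.0576 + 0.0036 + 0.0004 + 0.0004 + 0.0400 + 0.0900 + 0.0121 = 0.2066
O = 0.1235 / √(0.1832 × 0.2066) = 0.1235 / 0.19455 = 0.6348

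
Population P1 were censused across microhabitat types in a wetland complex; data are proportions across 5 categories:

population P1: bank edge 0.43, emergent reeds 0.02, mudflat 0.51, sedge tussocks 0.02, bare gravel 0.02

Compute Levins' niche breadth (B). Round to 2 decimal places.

Σpᵢ² = 0.43² + 0.02² + 0.51² + 0.02² + 0.02² = 0.1849 + 0.0004 + 0.2601 + 0.0004 + 0.0004 = 0.4462
B = 1 / 0.4462 = 2.2411

2.24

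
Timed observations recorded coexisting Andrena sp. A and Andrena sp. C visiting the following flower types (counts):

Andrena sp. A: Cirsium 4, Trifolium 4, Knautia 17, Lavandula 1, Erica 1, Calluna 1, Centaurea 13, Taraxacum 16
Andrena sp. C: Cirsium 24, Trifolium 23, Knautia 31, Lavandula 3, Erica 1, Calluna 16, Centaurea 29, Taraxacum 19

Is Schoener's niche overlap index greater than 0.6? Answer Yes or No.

Yes

Proportions for Andrena sp. A (n=57): 4/57=0.0702, 4/57=0.0702, 17/57=0.2982, 1/57=0.0175, 1/57=0.0175, 1/57=0.0175, 13/57=0.2281, 16/57=0.2807
Proportions for Andrena sp. C (n=146): 24/146=0.1644, 23/146=0.1575, 31/146=0.2123, 3/146=0.0205, 1/146=0.0068, 16/146=0.1096, 29/146=0.1986, 19/146=0.1301
Σ|p₁ᵢ − p₂ᵢ| = 0.0942 + 0.0873 + 0.0859 + 0.0030 + 0.0107 + 0.0921 + 0.0295 + 0.1506 = 0.5533
D = 1 − ½ × 0.5533 = 1 − 0.27665 = 0.72335
D = 0.72335 > 0.6 → Yes.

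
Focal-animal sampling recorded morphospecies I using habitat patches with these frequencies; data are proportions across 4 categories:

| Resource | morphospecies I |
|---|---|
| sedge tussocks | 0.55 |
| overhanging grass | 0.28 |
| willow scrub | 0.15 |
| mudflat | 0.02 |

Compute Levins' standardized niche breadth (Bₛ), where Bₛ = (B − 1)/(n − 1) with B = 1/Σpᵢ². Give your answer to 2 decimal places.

0.49

Σpᵢ² = 0.55² + 0.28² + 0.15² + 0.02² = 0.3025 + 0.0784 + 0.0225 + 0.0004 = 0.4038
B = 1 / 0.4038 = 2.4765
Bₛ = (B − 1)/(n − 1) = (2.4765 − 1)/(4 − 1) = 1.4765/3 = 0.4922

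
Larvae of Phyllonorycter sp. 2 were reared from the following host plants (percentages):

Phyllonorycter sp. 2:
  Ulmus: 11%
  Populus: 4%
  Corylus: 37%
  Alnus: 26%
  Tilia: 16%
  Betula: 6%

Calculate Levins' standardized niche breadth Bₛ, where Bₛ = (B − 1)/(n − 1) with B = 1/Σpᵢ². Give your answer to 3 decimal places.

0.608

Convert percentages to proportions (divide by 100).
Σpᵢ² = 0.11² + 0.04² + 0.37² + 0.26² + 0.16² + 0.06² = 0.0121 + 0.0016 + 0.1369 + 0.0676 + 0.0256 + 0.0036 = 0.2474
B = 1 / 0.2474 = 4.04204
Bₛ = (B − 1)/(n − 1) = (4.04204 − 1)/(6 − 1) = 3.04204/5 = 0.60841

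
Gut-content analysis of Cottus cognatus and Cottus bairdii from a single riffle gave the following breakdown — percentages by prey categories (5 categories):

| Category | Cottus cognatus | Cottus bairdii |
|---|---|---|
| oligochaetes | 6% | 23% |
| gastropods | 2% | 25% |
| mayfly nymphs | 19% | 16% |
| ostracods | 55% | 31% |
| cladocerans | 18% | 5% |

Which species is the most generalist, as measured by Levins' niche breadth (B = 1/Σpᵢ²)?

Convert percentages to proportions (divide by 100).
Σp_cognᵢ² = 0.06² + 0.02² + 0.19² + 0.55² + 0.18² = 0.0036 + 0.0004 + 0.0361 + 0.3025 + 0.0324 = 0.3750
B_cogn = 1 / 0.3750 = 2.6667
Σp_bairᵢ² = 0.23² + 0.25² + 0.16² + 0.31² + 0.05² = 0.0529 + 0.0625 + 0.0256 + 0.0961 + 0.0025 = 0.2396
B_bair = 1 / 0.2396 = 4.1736
Highest B → broadest niche (most generalist): Cottus bairdii (B = 4.17).

Cottus bairdii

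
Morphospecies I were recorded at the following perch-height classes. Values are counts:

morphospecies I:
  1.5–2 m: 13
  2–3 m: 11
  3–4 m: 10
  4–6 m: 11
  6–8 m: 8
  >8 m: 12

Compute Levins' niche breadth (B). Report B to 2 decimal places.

Proportions for morphospecies I (n=65): 13/65=0.2000, 11/65=0.1692, 10/65=0.1538, 11/65=0.1692, 8/65=0.1231, 12/65=0.1846
Σpᵢ² = 0.2000² + 0.1692² + 0.1538² + 0.1692² + 0.1231² + 0.1846² = 0.040000 + 0.028629 + 0.023654 + 0.028629 + 0.015154 + 0.034077 = 0.170143
B = 1 / 0.170143 = 5.8774

5.88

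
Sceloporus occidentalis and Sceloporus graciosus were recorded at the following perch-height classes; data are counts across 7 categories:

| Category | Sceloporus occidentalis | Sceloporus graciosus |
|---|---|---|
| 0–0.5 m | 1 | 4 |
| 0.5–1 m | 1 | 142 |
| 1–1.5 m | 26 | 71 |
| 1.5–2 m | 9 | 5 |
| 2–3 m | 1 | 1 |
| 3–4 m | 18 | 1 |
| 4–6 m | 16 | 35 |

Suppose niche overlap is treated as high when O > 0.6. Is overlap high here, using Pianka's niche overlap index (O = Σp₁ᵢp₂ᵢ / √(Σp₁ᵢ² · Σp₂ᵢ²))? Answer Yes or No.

Proportions for Sceloporus occidentalis (n=72): 1/72=0.0139, 1/72=0.0139, 26/72=0.3611, 9/72=0.1250, 1/72=0.0139, 18/72=0.2500, 16/72=0.2222
Proportions for Sceloporus graciosus (n=259): 4/259=0.0154, 142/259=0.5483, 71/259=0.2741, 5/259=0.0193, 1/259=0.0039, 1/259=0.0039, 35/259=0.1351
Σ p₁ᵢp₂ᵢ = 0.000214 + 0.007621 + 0.098978 + 0.002413 + 0.000054 + 0.000975 + 0.030019 = 0.140274
Σp_1ᵢ² = 0.0139² + 0.0139² + 0.3611² + 0.1250² + 0.0139² + 0.2500² + 0.2222² = 0.000193 + 0.000193 + 0.130393 + 0.015625 + 0.000193 + 0.062500 + 0.049373 = 0.258470
Σp_2ᵢ² = 0.0154² + 0.5483² + 0.2741² + 0.0193² + 0.0039² + 0.0039² + 0.1351² = 0.000237 + 0.300633 + 0.075131 + 0.000372 + 0.000015 + 0.000015 + 0.018252 = 0.394655
O = 0.140274 / √(0.258470 × 0.394655) = 0.140274 / 0.3193845 = 0.4392
O = 0.4392 < 0.6 → No.

No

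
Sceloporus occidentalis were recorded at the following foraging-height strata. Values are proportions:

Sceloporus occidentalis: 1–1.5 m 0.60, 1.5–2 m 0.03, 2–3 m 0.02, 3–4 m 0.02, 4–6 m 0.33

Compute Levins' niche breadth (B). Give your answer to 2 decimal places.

Σpᵢ² = 0.60² + 0.03² + 0.02² + 0.02² + 0.33² = 0.3600 + 0.0009 + 0.0004 + 0.0004 + 0.1089 = 0.4706
B = 1 / 0.4706 = 2.1249

2.12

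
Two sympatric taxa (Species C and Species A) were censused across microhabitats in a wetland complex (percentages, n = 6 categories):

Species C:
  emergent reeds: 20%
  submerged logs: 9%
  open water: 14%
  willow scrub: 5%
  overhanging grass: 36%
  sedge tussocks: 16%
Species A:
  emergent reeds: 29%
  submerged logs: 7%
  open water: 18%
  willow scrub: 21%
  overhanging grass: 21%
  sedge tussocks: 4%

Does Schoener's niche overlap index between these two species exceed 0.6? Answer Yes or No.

Yes

Convert percentages to proportions (divide by 100).
Σ|p₁ᵢ − p₂ᵢ| = 0.09 + 0.02 + 0.04 + 0.16 + 0.15 + 0.12 = 0.58
D = 1 − ½ × 0.58 = 1 − 0.290 = 0.7100
D = 0.7100 > 0.6 → Yes.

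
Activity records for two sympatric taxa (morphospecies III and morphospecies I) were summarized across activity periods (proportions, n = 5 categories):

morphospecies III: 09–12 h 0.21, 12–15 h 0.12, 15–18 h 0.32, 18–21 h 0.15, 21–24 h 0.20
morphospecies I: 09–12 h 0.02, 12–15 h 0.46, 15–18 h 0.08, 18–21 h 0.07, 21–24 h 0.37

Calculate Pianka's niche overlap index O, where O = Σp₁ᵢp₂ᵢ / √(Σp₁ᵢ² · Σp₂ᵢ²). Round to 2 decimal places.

0.60

Σ p₁ᵢp₂ᵢ = 0.0042 + 0.0552 + 0.0256 + 0.0105 + 0.0740 = 0.1695
Σp_1ᵢ² = 0.21² + 0.12² + 0.32² + 0.15² + 0.20² = 0.0441 + 0.0144 + 0.1024 + 0.0225 + 0.0400 = 0.2234
Σp_2ᵢ² = 0.02² + 0.46² + 0.08² + 0.07² + 0.37² = 0.0004 + 0.2116 + 0.0064 + 0.0049 + 0.1369 = 0.3602
O = 0.1695 / √(0.2234 × 0.3602) = 0.1695 / 0.28367 = 0.5975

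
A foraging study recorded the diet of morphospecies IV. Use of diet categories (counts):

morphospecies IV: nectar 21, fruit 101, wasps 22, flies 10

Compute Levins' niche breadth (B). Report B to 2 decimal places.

Proportions for morphospecies IV (n=154): 21/154=0.1364, 101/154=0.6558, 22/154=0.1429, 10/154=0.0649
Σpᵢ² = 0.1364² + 0.6558² + 0.1429² + 0.0649² = 0.018605 + 0.430074 + 0.020420 + 0.004212 = 0.473311
B = 1 / 0.473311 = 2.1128

2.11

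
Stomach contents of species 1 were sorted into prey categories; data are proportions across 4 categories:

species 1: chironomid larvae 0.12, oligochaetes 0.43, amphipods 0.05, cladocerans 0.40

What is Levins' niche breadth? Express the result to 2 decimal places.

2.76

Σpᵢ² = 0.12² + 0.43² + 0.05² + 0.40² = 0.0144 + 0.1849 + 0.0025 + 0.1600 = 0.3618
B = 1 / 0.3618 = 2.7640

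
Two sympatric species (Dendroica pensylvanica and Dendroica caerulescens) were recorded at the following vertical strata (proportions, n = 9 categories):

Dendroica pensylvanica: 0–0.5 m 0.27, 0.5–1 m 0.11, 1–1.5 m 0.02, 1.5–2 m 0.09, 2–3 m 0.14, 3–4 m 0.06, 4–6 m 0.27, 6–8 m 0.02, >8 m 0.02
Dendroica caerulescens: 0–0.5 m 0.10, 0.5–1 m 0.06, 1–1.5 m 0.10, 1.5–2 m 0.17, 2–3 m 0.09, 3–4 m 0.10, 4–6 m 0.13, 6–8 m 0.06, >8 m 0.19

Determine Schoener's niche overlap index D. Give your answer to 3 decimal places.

Σ|p₁ᵢ − p₂ᵢ| = 0.17 + 0.05 + 0.08 + 0.08 + 0.05 + 0.04 + 0.14 + 0.04 + 0.17 = 0.82
D = 1 − ½ × 0.82 = 1 − 0.410 = 0.59000

0.590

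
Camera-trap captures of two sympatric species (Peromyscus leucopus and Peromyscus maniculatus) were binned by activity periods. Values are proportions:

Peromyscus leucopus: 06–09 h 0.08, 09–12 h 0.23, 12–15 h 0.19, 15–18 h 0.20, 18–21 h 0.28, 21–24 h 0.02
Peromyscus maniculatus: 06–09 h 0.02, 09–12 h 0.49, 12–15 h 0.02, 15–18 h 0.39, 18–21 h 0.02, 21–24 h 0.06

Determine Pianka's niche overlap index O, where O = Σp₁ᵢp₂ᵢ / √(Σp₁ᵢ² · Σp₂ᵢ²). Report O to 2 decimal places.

0.70

Σ p₁ᵢp₂ᵢ = 0.0016 + 0.1127 + 0.0038 + 0.0780 + 0.0056 + 0.0012 = 0.2029
Σp_1ᵢ² = 0.08² + 0.23² + 0.19² + 0.20² + 0.28² + 0.02² = 0.0064 + 0.0529 + 0.0361 + 0.0400 + 0.0784 + 0.0004 = 0.2142
Σp_2ᵢ² = 0.02² + 0.49² + 0.02² + 0.39² + 0.02² + 0.06² = 0.0004 + 0.2401 + 0.0004 + 0.1521 + 0.0004 + 0.0036 = 0.3970
O = 0.2029 / √(0.2142 × 0.3970) = 0.2029 / 0.29161 = 0.6958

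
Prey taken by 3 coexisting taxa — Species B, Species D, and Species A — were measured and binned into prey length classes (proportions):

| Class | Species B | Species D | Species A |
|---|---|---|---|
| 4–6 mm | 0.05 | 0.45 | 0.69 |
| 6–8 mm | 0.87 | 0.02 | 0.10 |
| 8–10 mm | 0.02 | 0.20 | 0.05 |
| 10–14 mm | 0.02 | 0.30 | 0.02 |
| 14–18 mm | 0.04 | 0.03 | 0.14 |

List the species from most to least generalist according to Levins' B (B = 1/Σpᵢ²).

Species D > Species A > Species B

Σp_Bᵢ² = 0.05² + 0.87² + 0.02² + 0.02² + 0.04² = 0.0025 + 0.7569 + 0.0004 + 0.0004 + 0.0016 = 0.7618
B_B = 1 / 0.7618 = 1.3127
Σp_Dᵢ² = 0.45² + 0.02² + 0.20² + 0.30² + 0.03² = 0.2025 + 0.0004 + 0.0400 + 0.0900 + 0.0009 = 0.3338
B_D = 1 / 0.3338 = 2.9958
Σp_Aᵢ² = 0.69² + 0.10² + 0.05² + 0.02² + 0.14² = 0.4761 + 0.0100 + 0.0025 + 0.0004 + 0.0196 = 0.5086
B_A = 1 / 0.5086 = 1.9662
Ranking by B (broadest → narrowest): Species D (3.00) > Species A (1.97) > Species B (1.31)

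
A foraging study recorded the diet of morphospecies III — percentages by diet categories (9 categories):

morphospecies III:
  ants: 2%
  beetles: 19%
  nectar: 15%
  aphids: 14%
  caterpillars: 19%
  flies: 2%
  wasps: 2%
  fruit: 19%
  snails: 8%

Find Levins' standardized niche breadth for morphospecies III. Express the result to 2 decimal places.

0.67

Convert percentages to proportions (divide by 100).
Σpᵢ² = 0.02² + 0.19² + 0.15² + 0.14² + 0.19² + 0.02² + 0.02² + 0.19² + 0.08² = 0.0004 + 0.0361 + 0.0225 + 0.0196 + 0.0361 + 0.0004 + 0.0004 + 0.0361 + 0.0064 = 0.1580
B = 1 / 0.1580 = 6.3291
Bₛ = (B − 1)/(n − 1) = (6.3291 − 1)/(9 − 1) = 5.3291/8 = 0.6661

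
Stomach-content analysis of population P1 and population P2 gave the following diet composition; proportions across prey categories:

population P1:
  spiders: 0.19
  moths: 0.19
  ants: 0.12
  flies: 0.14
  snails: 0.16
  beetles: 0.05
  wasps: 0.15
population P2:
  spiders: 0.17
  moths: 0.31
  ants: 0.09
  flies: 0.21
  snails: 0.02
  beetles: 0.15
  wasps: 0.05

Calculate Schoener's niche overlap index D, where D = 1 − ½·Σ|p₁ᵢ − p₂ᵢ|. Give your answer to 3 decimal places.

0.710

Σ|p₁ᵢ − p₂ᵢ| = 0.02 + 0.12 + 0.03 + 0.07 + 0.14 + 0.10 + 0.10 = 0.58
D = 1 − ½ × 0.58 = 1 − 0.290 = 0.71000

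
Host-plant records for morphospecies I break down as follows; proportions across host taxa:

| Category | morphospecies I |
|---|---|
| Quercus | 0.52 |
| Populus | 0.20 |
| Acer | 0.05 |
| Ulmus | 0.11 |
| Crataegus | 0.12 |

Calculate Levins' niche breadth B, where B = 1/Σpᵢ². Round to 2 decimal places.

2.95

Σpᵢ² = 0.52² + 0.20² + 0.05² + 0.11² + 0.12² = 0.2704 + 0.0400 + 0.0025 + 0.0121 + 0.0144 = 0.3394
B = 1 / 0.3394 = 2.9464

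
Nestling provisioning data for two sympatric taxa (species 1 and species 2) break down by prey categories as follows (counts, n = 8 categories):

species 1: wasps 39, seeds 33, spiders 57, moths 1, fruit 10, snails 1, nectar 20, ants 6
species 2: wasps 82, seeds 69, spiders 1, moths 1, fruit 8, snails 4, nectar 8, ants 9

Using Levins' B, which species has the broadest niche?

species 1

Proportions for species 1 (n=167): 39/167=0.2335, 33/167=0.1976, 57/167=0.3413, 1/167=0.0060, 10/167=0.0599, 1/167=0.0060, 20/167=0.1198, 6/167=0.0359
Proportions for species 2 (n=182): 82/182=0.4505, 69/182=0.3791, 1/182=0.0055, 1/182=0.0055, 8/182=0.0440, 4/182=0.0220, 8/182=0.0440, 9/182=0.0495
Σp_1ᵢ² = 0.2335² + 0.1976² + 0.3413² + 0.0060² + 0.0599² + 0.0060² + 0.1198² + 0.0359² = 0.054522 + 0.039046 + 0.116486 + 0.000036 + 0.003588 + 0.000036 + 0.014352 + 0.001289 = 0.229355
B_1 = 1 / 0.229355 = 4.3601
Σp_2ᵢ² = 0.4505² + 0.3791² + 0.0055² + 0.0055² + 0.0440² + 0.0220² + 0.0440² + 0.0495² = 0.202950 + 0.143717 + 0.000030 + 0.000030 + 0.001936 + 0.000484 + 0.001936 + 0.002450 = 0.353533
B_2 = 1 / 0.353533 = 2.8286
Highest B → broadest niche (most generalist): species 1 (B = 4.36).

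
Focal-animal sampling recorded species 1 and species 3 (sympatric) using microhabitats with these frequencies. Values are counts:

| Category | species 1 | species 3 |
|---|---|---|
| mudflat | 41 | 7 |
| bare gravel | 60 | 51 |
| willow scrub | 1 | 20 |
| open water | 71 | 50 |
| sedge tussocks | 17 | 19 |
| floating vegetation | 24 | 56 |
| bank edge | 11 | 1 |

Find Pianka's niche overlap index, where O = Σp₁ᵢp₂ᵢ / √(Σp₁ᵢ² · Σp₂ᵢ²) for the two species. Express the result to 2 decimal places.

Proportions for species 1 (n=225): 41/225=0.1822, 60/225=0.2667, 1/225=0.0044, 71/225=0.3156, 17/225=0.0756, 24/225=0.1067, 11/225=0.0489
Proportions for species 3 (n=204): 7/204=0.0343, 51/204=0.2500, 20/204=0.0980, 50/204=0.2451, 19/204=0.0931, 56/204=0.2745, 1/204=0.0049
Σ p₁ᵢp₂ᵢ = 0.006249 + 0.066675 + 0.000431 + 0.077354 + 0.007038 + 0.029289 + 0.000240 = 0.187276
Σp_1ᵢ² = 0.1822² + 0.2667² + 0.0044² + 0.3156² + 0.0756² + 0.1067² + 0.0489² = 0.033197 + 0.071129 + 0.000019 + 0.099603 + 0.005715 + 0.011385 + 0.002391 = 0.223439
Σp_2ᵢ² = 0.0343² + 0.2500² + 0.0980² + 0.2451² + 0.0931² + 0.2745² + 0.0049² = 0.001176 + 0.062500 + 0.009604 + 0.060074 + 0.008668 + 0.075350 + 0.000024 = 0.217396
O = 0.187276 / √(0.223439 × 0.217396) = 0.187276 / 0.2203968 = 0.8497

0.85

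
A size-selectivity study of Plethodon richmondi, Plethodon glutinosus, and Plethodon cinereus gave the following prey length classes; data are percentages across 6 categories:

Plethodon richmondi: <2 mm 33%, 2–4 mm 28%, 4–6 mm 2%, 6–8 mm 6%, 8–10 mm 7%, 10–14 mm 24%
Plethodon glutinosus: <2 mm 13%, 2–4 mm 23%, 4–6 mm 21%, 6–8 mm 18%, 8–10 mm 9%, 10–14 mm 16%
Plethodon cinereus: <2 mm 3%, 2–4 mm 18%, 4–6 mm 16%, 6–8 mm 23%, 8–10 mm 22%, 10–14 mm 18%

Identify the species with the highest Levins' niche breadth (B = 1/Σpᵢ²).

Plethodon glutinosus

Convert percentages to proportions (divide by 100).
Σp_richᵢ² = 0.33² + 0.28² + 0.02² + 0.06² + 0.07² + 0.24² = 0.1089 + 0.0784 + 0.0004 + 0.0036 + 0.0049 + 0.0576 = 0.2538
B_rich = 1 / 0.2538 = 3.9401
Σp_glutᵢ² = 0.13² + 0.23² + 0.21² + 0.18² + 0.09² + 0.16² = 0.0169 + 0.0529 + 0.0441 + 0.0324 + 0.0081 + 0.0256 = 0.1800
B_glut = 1 / 0.1800 = 5.5556
Σp_cineᵢ² = 0.03² + 0.18² + 0.16² + 0.23² + 0.22² + 0.18² = 0.0009 + 0.0324 + 0.0256 + 0.0529 + 0.0484 + 0.0324 = 0.1926
B_cine = 1 / 0.1926 = 5.1921
Highest B → broadest niche (most generalist): Plethodon glutinosus (B = 5.56).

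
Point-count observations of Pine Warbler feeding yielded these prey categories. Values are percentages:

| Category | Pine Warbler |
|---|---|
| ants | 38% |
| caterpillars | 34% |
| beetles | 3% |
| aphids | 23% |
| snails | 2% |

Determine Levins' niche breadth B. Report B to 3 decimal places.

3.183

Convert percentages to proportions (divide by 100).
Σpᵢ² = 0.38² + 0.34² + 0.03² + 0.23² + 0.02² = 0.1444 + 0.1156 + 0.0009 + 0.0529 + 0.0004 = 0.3142
B = 1 / 0.3142 = 3.18269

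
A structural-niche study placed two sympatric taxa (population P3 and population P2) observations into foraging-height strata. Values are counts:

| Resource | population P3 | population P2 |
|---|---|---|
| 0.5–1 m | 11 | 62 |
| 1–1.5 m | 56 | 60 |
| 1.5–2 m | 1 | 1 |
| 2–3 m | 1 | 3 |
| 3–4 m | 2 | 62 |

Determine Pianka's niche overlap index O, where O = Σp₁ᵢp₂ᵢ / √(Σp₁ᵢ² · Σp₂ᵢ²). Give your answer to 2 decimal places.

Proportions for population P3 (n=71): 11/71=0.1549, 56/71=0.7887, 1/71=0.0141, 1/71=0.0141, 2/71=0.0282
Proportions for population P2 (n=188): 62/188=0.3298, 60/188=0.3191, 1/188=0.0053, 3/188=0.0160, 62/188=0.3298
Σ p₁ᵢp₂ᵢ = 0.051086 + 0.251674 + 0.000075 + 0.000226 + 0.009300 = 0.312361
Σp_1ᵢ² = 0.1549² + 0.7887² + 0.0141² + 0.0141² + 0.0282² = 0.023994 + 0.622048 + 0.000199 + 0.000199 + 0.000795 = 0.647235
Σp_2ᵢ² = 0.3298² + 0.3191² + 0.0053² + 0.0160² + 0.3298² = 0.108768 + 0.101825 + 0.000028 + 0.000256 + 0.108768 = 0.319645
O = 0.312361 / √(0.647235 × 0.319645) = 0.312361 / 0.4548466 = 0.6867

0.69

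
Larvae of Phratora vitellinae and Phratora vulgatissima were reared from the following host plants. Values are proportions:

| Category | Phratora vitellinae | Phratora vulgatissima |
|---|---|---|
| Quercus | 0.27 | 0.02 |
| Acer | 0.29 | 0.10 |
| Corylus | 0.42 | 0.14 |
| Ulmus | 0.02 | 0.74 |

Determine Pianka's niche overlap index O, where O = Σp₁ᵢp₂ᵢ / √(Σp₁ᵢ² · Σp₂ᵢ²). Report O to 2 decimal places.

Σ p₁ᵢp₂ᵢ = 0.0054 + 0.0290 + 0.0588 + 0.0148 = 0.1080
Σp_1ᵢ² = 0.27² + 0.29² + 0.42² + 0.02² = 0.0729 + 0.0841 + 0.1764 + 0.0004 = 0.3338
Σp_2ᵢ² = 0.02² + 0.10² + 0.14² + 0.74² = 0.0004 + 0.0100 + 0.0196 + 0.5476 = 0.5776
O = 0.1080 / √(0.3338 × 0.5776) = 0.1080 / 0.43909 = 0.2460

0.25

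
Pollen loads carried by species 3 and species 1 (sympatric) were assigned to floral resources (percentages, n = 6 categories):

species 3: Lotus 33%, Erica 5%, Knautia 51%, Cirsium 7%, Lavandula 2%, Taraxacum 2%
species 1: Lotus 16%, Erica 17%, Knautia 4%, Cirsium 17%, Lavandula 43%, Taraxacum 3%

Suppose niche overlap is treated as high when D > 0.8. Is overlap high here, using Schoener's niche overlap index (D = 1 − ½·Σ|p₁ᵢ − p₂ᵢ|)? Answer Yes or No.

Convert percentages to proportions (divide by 100).
Σ|p₁ᵢ − p₂ᵢ| = 0.17 + 0.12 + 0.47 + 0.10 + 0.41 + 0.01 = 1.28
D = 1 − ½ × 1.28 = 1 − 0.640 = 0.3600
D = 0.3600 < 0.8 → No.

No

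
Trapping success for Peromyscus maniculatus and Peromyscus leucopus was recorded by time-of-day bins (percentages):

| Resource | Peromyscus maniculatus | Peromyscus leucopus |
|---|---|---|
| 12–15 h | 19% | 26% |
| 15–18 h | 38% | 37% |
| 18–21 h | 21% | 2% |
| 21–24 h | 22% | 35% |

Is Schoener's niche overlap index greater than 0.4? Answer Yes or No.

Convert percentages to proportions (divide by 100).
Σ|p₁ᵢ − p₂ᵢ| = 0.07 + 0.01 + 0.19 + 0.13 = 0.40
D = 1 − ½ × 0.40 = 1 − 0.200 = 0.8000
D = 0.8000 > 0.4 → Yes.

Yes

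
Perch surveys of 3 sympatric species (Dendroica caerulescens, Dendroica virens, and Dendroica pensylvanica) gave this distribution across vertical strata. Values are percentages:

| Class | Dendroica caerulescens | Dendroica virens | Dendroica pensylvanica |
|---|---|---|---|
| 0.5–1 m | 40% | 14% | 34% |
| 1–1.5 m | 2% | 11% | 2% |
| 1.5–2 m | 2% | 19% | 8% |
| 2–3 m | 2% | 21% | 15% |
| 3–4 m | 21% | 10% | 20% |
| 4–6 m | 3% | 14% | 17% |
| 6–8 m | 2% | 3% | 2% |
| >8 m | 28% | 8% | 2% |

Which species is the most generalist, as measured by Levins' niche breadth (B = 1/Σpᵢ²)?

Dendroica virens

Convert percentages to proportions (divide by 100).
Σp_caerᵢ² = 0.40² + 0.02² + 0.02² + 0.02² + 0.21² + 0.03² + 0.02² + 0.28² = 0.1600 + 0.0004 + 0.0004 + 0.0004 + 0.0441 + 0.0009 + 0.0004 + 0.0784 = 0.2850
B_caer = 1 / 0.2850 = 3.5088
Σp_vireᵢ² = 0.14² + 0.11² + 0.19² + 0.21² + 0.10² + 0.14² + 0.03² + 0.08² = 0.0196 + 0.0121 + 0.0361 + 0.0441 + 0.0100 + 0.0196 + 0.0009 + 0.0064 = 0.1488
B_vire = 1 / 0.1488 = 6.7204
Σp_pensᵢ² = 0.34² + 0.02² + 0.08² + 0.15² + 0.20² + 0.17² + 0.02² + 0.02² = 0.1156 + 0.0004 + 0.0064 + 0.0225 + 0.0400 + 0.0289 + 0.0004 + 0.0004 = 0.2146
B_pens = 1 / 0.2146 = 4.6598
Highest B → broadest niche (most generalist): Dendroica virens (B = 6.72).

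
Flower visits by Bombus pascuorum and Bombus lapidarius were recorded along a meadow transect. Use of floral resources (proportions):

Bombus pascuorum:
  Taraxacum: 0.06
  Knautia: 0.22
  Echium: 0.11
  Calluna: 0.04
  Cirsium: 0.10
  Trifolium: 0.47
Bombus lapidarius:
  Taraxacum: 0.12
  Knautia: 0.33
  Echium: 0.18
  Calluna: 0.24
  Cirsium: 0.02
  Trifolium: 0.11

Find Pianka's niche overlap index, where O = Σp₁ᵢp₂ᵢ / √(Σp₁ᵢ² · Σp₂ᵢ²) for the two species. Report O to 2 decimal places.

Σ p₁ᵢp₂ᵢ = 0.0072 + 0.0726 + 0.0198 + 0.0096 + 0.0020 + 0.0517 = 0.1629
Σp_1ᵢ² = 0.06² + 0.22² + 0.11² + 0.04² + 0.10² + 0.47² = 0.0036 + 0.0484 + 0.0121 + 0.0016 + 0.0100 + 0.2209 = 0.2966
Σp_2ᵢ² = 0.12² + 0.33² + 0.18² + 0.24² + 0.02² + 0.11² = 0.0144 + 0.1089 + 0.0324 + 0.0576 + 0.0004 + 0.0121 = 0.2258
O = 0.1629 / √(0.2966 × 0.2258) = 0.1629 / 0.25879 = 0.6295

0.63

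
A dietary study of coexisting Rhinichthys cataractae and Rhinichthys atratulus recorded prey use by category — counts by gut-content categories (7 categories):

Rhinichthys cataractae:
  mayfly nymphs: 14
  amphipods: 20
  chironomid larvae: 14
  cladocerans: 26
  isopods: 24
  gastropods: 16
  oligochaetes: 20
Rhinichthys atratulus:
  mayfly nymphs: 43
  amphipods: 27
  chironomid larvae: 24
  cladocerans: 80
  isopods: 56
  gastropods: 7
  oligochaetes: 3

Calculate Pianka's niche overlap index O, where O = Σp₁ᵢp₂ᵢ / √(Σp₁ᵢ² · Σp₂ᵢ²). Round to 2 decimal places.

0.86

Proportions for Rhinichthys cataractae (n=134): 14/134=0.1045, 20/134=0.1493, 14/134=0.1045, 26/134=0.1940, 24/134=0.1791, 16/134=0.1194, 20/134=0.1493
Proportions for Rhinichthys atratulus (n=240): 43/240=0.1792, 27/240=0.1125, 24/240=0.1000, 80/240=0.3333, 56/240=0.2333, 7/240=0.0292, 3/240=0.0125
Σ p₁ᵢp₂ᵢ = 0.018726 + 0.016796 + 0.010450 + 0.064660 + 0.041784 + 0.003486 + 0.001866 = 0.157768
Σp_1ᵢ² = 0.1045² + 0.1493² + 0.1045² + 0.1940² + 0.1791² + 0.1194² + 0.1493² = 0.010920 + 0.022290 + 0.010920 + 0.037636 + 0.032077 + 0.014256 + 0.022290 = 0.150389
Σp_2ᵢ² = 0.1792² + 0.1125² + 0.1000² + 0.3333² + 0.2333² + 0.0292² + 0.0125² = 0.032113 + 0.012656 + 0.010000 + 0.111089 + 0.054429 + 0.000853 + 0.000156 = 0.221296
O = 0.157768 / √(0.150389 × 0.221296) = 0.157768 / 0.1824294 = 0.8648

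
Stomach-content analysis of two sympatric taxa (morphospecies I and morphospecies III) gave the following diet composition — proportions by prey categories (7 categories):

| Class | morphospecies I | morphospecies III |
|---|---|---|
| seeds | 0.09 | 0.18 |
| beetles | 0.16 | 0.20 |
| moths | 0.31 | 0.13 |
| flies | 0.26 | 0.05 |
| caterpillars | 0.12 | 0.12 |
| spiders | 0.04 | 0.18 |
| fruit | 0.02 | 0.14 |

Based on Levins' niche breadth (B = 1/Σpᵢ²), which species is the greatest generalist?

Σp_Iᵢ² = 0.09² + 0.16² + 0.31² + 0.26² + 0.12² + 0.04² + 0.02² = 0.0081 + 0.0256 + 0.0961 + 0.0676 + 0.0144 + 0.0016 + 0.0004 = 0.2138
B_I = 1 / 0.2138 = 4.6773
Σp_IIIᵢ² = 0.18² + 0.20² + 0.13² + 0.05² + 0.12² + 0.18² + 0.14² = 0.0324 + 0.0400 + 0.0169 + 0.0025 + 0.0144 + 0.0324 + 0.0196 = 0.1582
B_III = 1 / 0.1582 = 6.3211
Highest B → broadest niche (most generalist): morphospecies III (B = 6.32).

morphospecies III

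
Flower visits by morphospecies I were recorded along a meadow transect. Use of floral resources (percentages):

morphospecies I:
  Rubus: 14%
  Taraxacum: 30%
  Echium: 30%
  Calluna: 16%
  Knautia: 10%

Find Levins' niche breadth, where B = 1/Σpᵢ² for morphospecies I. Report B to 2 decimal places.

Convert percentages to proportions (divide by 100).
Σpᵢ² = 0.14² + 0.30² + 0.30² + 0.16² + 0.10² = 0.0196 + 0.0900 + 0.0900 + 0.0256 + 0.0100 = 0.2352
B = 1 / 0.2352 = 4.2517

4.25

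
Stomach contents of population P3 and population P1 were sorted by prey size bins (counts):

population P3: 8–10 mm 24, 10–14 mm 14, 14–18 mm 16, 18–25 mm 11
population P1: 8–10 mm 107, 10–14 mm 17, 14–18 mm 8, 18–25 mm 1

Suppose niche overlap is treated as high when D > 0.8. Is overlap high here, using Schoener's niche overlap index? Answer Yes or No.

No

Proportions for population P3 (n=65): 24/65=0.3692, 14/65=0.2154, 16/65=0.2462, 11/65=0.1692
Proportions for population P1 (n=133): 107/133=0.8045, 17/133=0.1278, 8/133=0.0602, 1/133=0.0075
Σ|p₁ᵢ − p₂ᵢ| = 0.4353 + 0.0876 + 0.1860 + 0.1617 = 0.8706
D = 1 − ½ × 0.8706 = 1 − 0.43530 = 0.56470
D = 0.56470 < 0.8 → No.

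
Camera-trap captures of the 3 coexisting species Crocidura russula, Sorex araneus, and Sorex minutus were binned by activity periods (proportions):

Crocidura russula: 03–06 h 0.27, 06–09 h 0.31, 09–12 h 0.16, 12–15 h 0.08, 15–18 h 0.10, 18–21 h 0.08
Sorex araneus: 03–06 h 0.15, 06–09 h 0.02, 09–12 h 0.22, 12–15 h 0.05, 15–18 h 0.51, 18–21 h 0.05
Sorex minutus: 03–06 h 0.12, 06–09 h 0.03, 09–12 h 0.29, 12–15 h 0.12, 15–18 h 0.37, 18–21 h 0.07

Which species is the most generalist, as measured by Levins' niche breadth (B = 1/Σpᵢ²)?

Crocidura russula

Σp_russᵢ² = 0.27² + 0.31² + 0.16² + 0.08² + 0.10² + 0.08² = 0.0729 + 0.0961 + 0.0256 + 0.0064 + 0.0100 + 0.0064 = 0.2174
B_russ = 1 / 0.2174 = 4.5998
Σp_aranᵢ² = 0.15² + 0.02² + 0.22² + 0.05² + 0.51² + 0.05² = 0.0225 + 0.0004 + 0.0484 + 0.0025 + 0.2601 + 0.0025 = 0.3364
B_aran = 1 / 0.3364 = 2.9727
Σp_minuᵢ² = 0.12² + 0.03² + 0.29² + 0.12² + 0.37² + 0.07² = 0.0144 + 0.0009 + 0.0841 + 0.0144 + 0.1369 + 0.0049 = 0.2556
B_minu = 1 / 0.2556 = 3.9124
Highest B → broadest niche (most generalist): Crocidura russula (B = 4.60).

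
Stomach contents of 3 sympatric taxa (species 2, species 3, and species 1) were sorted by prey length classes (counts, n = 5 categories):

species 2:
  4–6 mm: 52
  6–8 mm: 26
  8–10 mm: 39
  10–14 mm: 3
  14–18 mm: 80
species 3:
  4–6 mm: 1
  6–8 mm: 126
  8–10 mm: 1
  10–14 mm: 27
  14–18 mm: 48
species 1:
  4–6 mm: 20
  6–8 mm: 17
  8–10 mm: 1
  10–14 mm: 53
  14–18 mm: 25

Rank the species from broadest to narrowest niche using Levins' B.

Proportions for species 2 (n=200): 52/200=0.2600, 26/200=0.1300, 39/200=0.1950, 3/200=0.0150, 80/200=0.4000
Proportions for species 3 (n=203): 1/203=0.0049, 126/203=0.6207, 1/203=0.0049, 27/203=0.1330, 48/203=0.2365
Proportions for species 1 (n=116): 20/116=0.1724, 17/116=0.1466, 1/116=0.0086, 53/116=0.4569, 25/116=0.2155
Σp_2ᵢ² = 0.2600² + 0.1300² + 0.1950² + 0.0150² + 0.4000² = 0.067600 + 0.016900 + 0.038025 + 0.000225 + 0.160000 = 0.282750
B_2 = 1 / 0.282750 = 3.5367
Σp_3ᵢ² = 0.0049² + 0.6207² + 0.0049² + 0.1330² + 0.2365² = 0.000024 + 0.385268 + 0.000024 + 0.017689 + 0.055932 = 0.458937
B_3 = 1 / 0.458937 = 2.1789
Σp_1ᵢ² = 0.1724² + 0.1466² + 0.0086² + 0.4569² + 0.2155² = 0.029722 + 0.021492 + 0.000074 + 0.208758 + 0.046440 = 0.306486
B_1 = 1 / 0.306486 = 3.2628
Ranking by B (broadest → narrowest): species 2 (3.54) > species 1 (3.26) > species 3 (2.18)

species 2 > species 1 > species 3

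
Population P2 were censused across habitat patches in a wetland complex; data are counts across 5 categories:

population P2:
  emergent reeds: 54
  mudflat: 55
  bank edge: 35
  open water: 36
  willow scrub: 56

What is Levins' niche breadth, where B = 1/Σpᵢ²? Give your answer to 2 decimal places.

4.80

Proportions for population P2 (n=236): 54/236=0.2288, 55/236=0.2331, 35/236=0.1483, 36/236=0.1525, 56/236=0.2373
Σpᵢ² = 0.2288² + 0.2331² + 0.1483² + 0.1525² + 0.2373² = 0.052349 + 0.054336 + 0.021993 + 0.023256 + 0.056311 = 0.208245
B = 1 / 0.208245 = 4.8020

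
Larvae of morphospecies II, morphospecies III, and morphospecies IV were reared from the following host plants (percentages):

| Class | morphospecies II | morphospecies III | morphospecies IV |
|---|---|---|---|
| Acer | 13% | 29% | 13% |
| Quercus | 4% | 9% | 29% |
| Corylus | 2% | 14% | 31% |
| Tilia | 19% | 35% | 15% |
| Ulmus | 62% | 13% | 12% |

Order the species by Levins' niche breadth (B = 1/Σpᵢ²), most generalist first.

Convert percentages to proportions (divide by 100).
Σp_IIᵢ² = 0.13² + 0.04² + 0.02² + 0.19² + 0.62² = 0.0169 + 0.0016 + 0.0004 + 0.0361 + 0.3844 = 0.4394
B_II = 1 / 0.4394 = 2.2758
Σp_IIIᵢ² = 0.29² + 0.09² + 0.14² + 0.35² + 0.13² = 0.0841 + 0.0081 + 0.0196 + 0.1225 + 0.0169 = 0.2512
B_III = 1 / 0.2512 = 3.9809
Σp_IVᵢ² = 0.13² + 0.29² + 0.31² + 0.15² + 0.12² = 0.0169 + 0.0841 + 0.0961 + 0.0225 + 0.0144 = 0.2340
B_IV = 1 / 0.2340 = 4.2735
Ranking by B (broadest → narrowest): morphospecies IV (4.27) > morphospecies III (3.98) > morphospecies II (2.28)

morphospecies IV > morphospecies III > morphospecies II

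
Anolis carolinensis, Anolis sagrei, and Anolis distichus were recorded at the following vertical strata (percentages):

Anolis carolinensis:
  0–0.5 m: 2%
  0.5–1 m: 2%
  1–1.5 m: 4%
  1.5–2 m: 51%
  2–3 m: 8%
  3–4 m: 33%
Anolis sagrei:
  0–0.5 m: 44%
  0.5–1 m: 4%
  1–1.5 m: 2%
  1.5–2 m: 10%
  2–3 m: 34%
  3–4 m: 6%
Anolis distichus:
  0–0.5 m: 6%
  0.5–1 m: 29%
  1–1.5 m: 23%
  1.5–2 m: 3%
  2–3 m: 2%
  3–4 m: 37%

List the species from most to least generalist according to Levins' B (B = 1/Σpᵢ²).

Anolis distichus > Anolis sagrei > Anolis carolinensis

Convert percentages to proportions (divide by 100).
Σp_caroᵢ² = 0.02² + 0.02² + 0.04² + 0.51² + 0.08² + 0.33² = 0.0004 + 0.0004 + 0.0016 + 0.2601 + 0.0064 + 0.1089 = 0.3778
B_caro = 1 / 0.3778 = 2.6469
Σp_sagrᵢ² = 0.44² + 0.04² + 0.02² + 0.10² + 0.34² + 0.06² = 0.1936 + 0.0016 + 0.0004 + 0.0100 + 0.1156 + 0.0036 = 0.3248
B_sagr = 1 / 0.3248 = 3.0788
Σp_distᵢ² = 0.06² + 0.29² + 0.23² + 0.03² + 0.02² + 0.37² = 0.0036 + 0.0841 + 0.0529 + 0.0009 + 0.0004 + 0.1369 = 0.2788
B_dist = 1 / 0.2788 = 3.5868
Ranking by B (broadest → narrowest): Anolis distichus (3.59) > Anolis sagrei (3.08) > Anolis carolinensis (2.65)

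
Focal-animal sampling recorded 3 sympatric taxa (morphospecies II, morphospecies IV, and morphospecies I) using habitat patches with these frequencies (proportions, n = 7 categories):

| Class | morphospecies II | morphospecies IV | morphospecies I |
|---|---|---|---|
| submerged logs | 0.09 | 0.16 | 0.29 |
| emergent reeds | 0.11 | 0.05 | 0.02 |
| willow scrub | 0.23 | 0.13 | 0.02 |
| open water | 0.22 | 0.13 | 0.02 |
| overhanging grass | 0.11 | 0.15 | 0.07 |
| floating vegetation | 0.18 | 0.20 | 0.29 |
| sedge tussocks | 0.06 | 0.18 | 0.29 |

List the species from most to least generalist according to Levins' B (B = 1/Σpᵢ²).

Σp_IIᵢ² = 0.09² + 0.11² + 0.23² + 0.22² + 0.11² + 0.18² + 0.06² = 0.0081 + 0.0121 + 0.0529 + 0.0484 + 0.0121 + 0.0324 + 0.0036 = 0.1696
B_II = 1 / 0.1696 = 5.8962
Σp_IVᵢ² = 0.16² + 0.05² + 0.13² + 0.13² + 0.15² + 0.20² + 0.18² = 0.0256 + 0.0025 + 0.0169 + 0.0169 + 0.0225 + 0.0400 + 0.0324 = 0.1568
B_IV = 1 / 0.1568 = 6.3776
Σp_Iᵢ² = 0.29² + 0.02² + 0.02² + 0.02² + 0.07² + 0.29² + 0.29² = 0.0841 + 0.0004 + 0.0004 + 0.0004 + 0.0049 + 0.0841 + 0.0841 = 0.2584
B_I = 1 / 0.2584 = 3.8700
Ranking by B (broadest → narrowest): morphospecies IV (6.38) > morphospecies II (5.90) > morphospecies I (3.87)

morphospecies IV > morphospecies II > morphospecies I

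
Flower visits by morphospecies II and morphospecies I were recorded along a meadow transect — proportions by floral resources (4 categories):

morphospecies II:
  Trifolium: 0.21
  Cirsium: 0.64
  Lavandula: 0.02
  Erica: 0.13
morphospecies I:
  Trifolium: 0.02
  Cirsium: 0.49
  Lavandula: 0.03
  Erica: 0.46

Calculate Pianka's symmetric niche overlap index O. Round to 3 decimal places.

Σ p₁ᵢp₂ᵢ = 0.0042 + 0.3136 + 0.0006 + 0.0598 = 0.3782
Σp_1ᵢ² = 0.21² + 0.64² + 0.02² + 0.13² = 0.0441 + 0.4096 + 0.0004 + 0.0169 = 0.4710
Σp_2ᵢ² = 0.02² + 0.49² + 0.03² + 0.46² = 0.0004 + 0.2401 + 0.0009 + 0.2116 = 0.4530
O = 0.3782 / √(0.4710 × 0.4530) = 0.3782 / 0.461912 = 0.81877

0.819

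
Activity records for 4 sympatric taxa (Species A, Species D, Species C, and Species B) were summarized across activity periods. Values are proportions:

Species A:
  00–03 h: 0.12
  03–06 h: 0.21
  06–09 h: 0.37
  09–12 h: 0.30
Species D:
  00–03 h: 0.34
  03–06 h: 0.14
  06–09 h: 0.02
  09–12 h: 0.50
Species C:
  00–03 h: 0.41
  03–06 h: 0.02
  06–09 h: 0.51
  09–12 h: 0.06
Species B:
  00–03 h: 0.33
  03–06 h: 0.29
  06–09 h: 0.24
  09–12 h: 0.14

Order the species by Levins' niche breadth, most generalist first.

Species B > Species A > Species D > Species C

Σp_Aᵢ² = 0.12² + 0.21² + 0.37² + 0.30² = 0.0144 + 0.0441 + 0.1369 + 0.0900 = 0.2854
B_A = 1 / 0.2854 = 3.5039
Σp_Dᵢ² = 0.34² + 0.14² + 0.02² + 0.50² = 0.1156 + 0.0196 + 0.0004 + 0.2500 = 0.3856
B_D = 1 / 0.3856 = 2.5934
Σp_Cᵢ² = 0.41² + 0.02² + 0.51² + 0.06² = 0.1681 + 0.0004 + 0.2601 + 0.0036 = 0.4322
B_C = 1 / 0.4322 = 2.3137
Σp_Bᵢ² = 0.33² + 0.29² + 0.24² + 0.14² = 0.1089 + 0.0841 + 0.0576 + 0.0196 = 0.2702
B_B = 1 / 0.2702 = 3.7010
Ranking by B (broadest → narrowest): Species B (3.70) > Species A (3.50) > Species D (2.59) > Species C (2.31)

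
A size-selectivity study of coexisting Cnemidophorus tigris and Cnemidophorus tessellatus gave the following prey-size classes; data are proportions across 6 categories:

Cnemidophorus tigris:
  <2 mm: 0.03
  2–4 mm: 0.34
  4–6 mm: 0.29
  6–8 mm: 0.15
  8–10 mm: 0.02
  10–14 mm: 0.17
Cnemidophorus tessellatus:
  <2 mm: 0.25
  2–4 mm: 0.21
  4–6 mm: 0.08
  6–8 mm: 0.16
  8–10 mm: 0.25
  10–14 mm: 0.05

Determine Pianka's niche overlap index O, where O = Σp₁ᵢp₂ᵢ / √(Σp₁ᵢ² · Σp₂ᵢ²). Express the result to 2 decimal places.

Σ p₁ᵢp₂ᵢ = 0.0075 + 0.0714 + 0.0232 + 0.0240 + 0.0050 + 0.0085 = 0.1396
Σp_1ᵢ² = 0.03² + 0.34² + 0.29² + 0.15² + 0.02² + 0.17² = 0.0009 + 0.1156 + 0.0841 + 0.0225 + 0.0004 + 0.0289 = 0.2524
Σp_2ᵢ² = 0.25² + 0.21² + 0.08² + 0.16² + 0.25² + 0.05² = 0.0625 + 0.0441 + 0.0064 + 0.0256 + 0.0625 + 0.0025 = 0.2036
O = 0.1396 / √(0.2524 × 0.2036) = 0.1396 / 0.22669 = 0.6158

0.62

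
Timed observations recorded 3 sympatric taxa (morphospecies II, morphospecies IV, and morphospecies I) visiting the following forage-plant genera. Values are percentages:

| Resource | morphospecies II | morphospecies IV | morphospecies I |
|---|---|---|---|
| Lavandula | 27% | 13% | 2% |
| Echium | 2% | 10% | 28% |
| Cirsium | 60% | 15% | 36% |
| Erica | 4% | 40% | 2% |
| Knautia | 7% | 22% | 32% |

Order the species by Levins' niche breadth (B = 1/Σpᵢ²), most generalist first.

Convert percentages to proportions (divide by 100).
Σp_IIᵢ² = 0.27² + 0.02² + 0.60² + 0.04² + 0.07² = 0.0729 + 0.0004 + 0.3600 + 0.0016 + 0.0049 = 0.4398
B_II = 1 / 0.4398 = 2.2738
Σp_IVᵢ² = 0.13² + 0.10² + 0.15² + 0.40² + 0.22² = 0.0169 + 0.0100 + 0.0225 + 0.1600 + 0.0484 = 0.2578
B_IV = 1 / 0.2578 = 3.8790
Σp_Iᵢ² = 0.02² + 0.28² + 0.36² + 0.02² + 0.32² = 0.0004 + 0.0784 + 0.1296 + 0.0004 + 0.1024 = 0.3112
B_I = 1 / 0.3112 = 3.2134
Ranking by B (broadest → narrowest): morphospecies IV (3.88) > morphospecies I (3.21) > morphospecies II (2.27)

morphospecies IV > morphospecies I > morphospecies II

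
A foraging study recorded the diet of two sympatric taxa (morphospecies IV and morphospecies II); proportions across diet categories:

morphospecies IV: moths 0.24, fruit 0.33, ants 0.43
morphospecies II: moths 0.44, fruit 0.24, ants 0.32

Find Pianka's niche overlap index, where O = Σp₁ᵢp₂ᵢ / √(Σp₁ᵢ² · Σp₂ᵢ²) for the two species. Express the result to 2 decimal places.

0.91

Σ p₁ᵢp₂ᵢ = 0.1056 + 0.0792 + 0.1376 = 0.3224
Σp_1ᵢ² = 0.24² + 0.33² + 0.43² = 0.0576 + 0.1089 + 0.1849 = 0.3514
Σp_2ᵢ² = 0.44² + 0.24² + 0.32² = 0.1936 + 0.0576 + 0.1024 = 0.3536
O = 0.3224 / √(0.3514 × 0.3536) = 0.3224 / 0.35250 = 0.9146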